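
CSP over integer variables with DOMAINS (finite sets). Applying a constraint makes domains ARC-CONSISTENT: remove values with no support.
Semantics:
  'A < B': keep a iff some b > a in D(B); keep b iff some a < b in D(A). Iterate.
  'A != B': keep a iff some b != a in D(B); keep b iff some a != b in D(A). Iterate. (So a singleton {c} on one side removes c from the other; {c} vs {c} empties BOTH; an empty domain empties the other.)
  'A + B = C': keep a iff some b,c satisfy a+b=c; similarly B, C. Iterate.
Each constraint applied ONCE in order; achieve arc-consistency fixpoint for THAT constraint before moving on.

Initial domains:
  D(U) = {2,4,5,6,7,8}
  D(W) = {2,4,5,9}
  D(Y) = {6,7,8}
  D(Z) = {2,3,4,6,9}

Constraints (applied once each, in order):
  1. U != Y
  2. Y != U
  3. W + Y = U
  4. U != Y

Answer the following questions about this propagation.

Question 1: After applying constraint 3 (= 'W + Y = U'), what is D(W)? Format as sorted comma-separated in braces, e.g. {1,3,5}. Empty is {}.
Constraint 1 (U != Y) on D(U)={2,4,5,6,7,8} D(Y)={6,7,8}: no change
Constraint 2 (Y != U) on D(Y)={6,7,8} D(U)={2,4,5,6,7,8}: no change
Constraint 3 (W + Y = U) on D(W)={2,4,5,9} D(Y)={6,7,8} D(U)={2,4,5,6,7,8}: W {2,4,5,9}->{2}; Y {6,7,8}->{6}; U {2,4,5,6,7,8}->{8}
So after constraint 3: D(W) = {2}

Answer: {2}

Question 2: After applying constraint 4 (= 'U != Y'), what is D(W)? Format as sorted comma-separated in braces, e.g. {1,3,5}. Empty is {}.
Answer: {2}

Derivation:
Constraint 1 (U != Y) on D(U)={2,4,5,6,7,8} D(Y)={6,7,8}: no change
Constraint 2 (Y != U) on D(Y)={6,7,8} D(U)={2,4,5,6,7,8}: no change
Constraint 3 (W + Y = U) on D(W)={2,4,5,9} D(Y)={6,7,8} D(U)={2,4,5,6,7,8}: W {2,4,5,9}->{2}; Y {6,7,8}->{6}; U {2,4,5,6,7,8}->{8}
Constraint 4 (U != Y) on D(U)={8} D(Y)={6}: no change
So after constraint 4: D(W) = {2}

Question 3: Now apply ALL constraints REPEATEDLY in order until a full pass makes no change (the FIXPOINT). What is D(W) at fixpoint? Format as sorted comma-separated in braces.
Answer: {2}

Derivation:
pass 0 (initial): D(W)={2,4,5,9}
pass 1: U {2,4,5,6,7,8}->{8}; W {2,4,5,9}->{2}; Y {6,7,8}->{6}
pass 2: no change
Fixpoint after 2 passes: D(W) = {2}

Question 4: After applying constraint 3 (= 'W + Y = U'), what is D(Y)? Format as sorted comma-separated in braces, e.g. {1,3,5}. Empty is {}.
Answer: {6}

Derivation:
Constraint 1 (U != Y) on D(U)={2,4,5,6,7,8} D(Y)={6,7,8}: no change
Constraint 2 (Y != U) on D(Y)={6,7,8} D(U)={2,4,5,6,7,8}: no change
Constraint 3 (W + Y = U) on D(W)={2,4,5,9} D(Y)={6,7,8} D(U)={2,4,5,6,7,8}: W {2,4,5,9}->{2}; Y {6,7,8}->{6}; U {2,4,5,6,7,8}->{8}
So after constraint 3: D(Y) = {6}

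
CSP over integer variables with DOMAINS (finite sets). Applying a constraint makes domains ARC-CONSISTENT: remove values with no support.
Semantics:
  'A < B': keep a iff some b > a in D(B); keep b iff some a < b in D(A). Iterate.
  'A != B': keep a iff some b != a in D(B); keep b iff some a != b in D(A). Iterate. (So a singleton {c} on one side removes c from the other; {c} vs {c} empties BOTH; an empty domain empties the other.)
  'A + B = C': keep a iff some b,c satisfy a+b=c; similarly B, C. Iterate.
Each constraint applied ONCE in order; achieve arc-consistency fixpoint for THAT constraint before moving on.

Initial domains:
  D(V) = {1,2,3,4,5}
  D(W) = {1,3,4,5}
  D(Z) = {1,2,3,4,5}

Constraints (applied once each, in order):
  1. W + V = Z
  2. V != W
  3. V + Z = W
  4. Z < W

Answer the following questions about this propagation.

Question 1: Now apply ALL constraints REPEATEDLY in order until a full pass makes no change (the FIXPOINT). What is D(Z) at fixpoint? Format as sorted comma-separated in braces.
pass 0 (initial): D(Z)={1,2,3,4,5}
pass 1: V {1,2,3,4,5}->{1,2}; W {1,3,4,5}->{3,4}; Z {1,2,3,4,5}->{2,3}
pass 2: V {1,2}->{}; W {3,4}->{}; Z {2,3}->{}
pass 3: no change
Fixpoint after 3 passes: D(Z) = {}

Answer: {}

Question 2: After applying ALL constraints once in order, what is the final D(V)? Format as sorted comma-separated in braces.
Constraint 1 (W + V = Z) on D(W)={1,3,4,5} D(V)={1,2,3,4,5} D(Z)={1,2,3,4,5}: W {1,3,4,5}->{1,3,4}; V {1,2,3,4,5}->{1,2,3,4}; Z {1,2,3,4,5}->{2,3,4,5}
Constraint 2 (V != W) on D(V)={1,2,3,4} D(W)={1,3,4}: no change
Constraint 3 (V + Z = W) on D(V)={1,2,3,4} D(Z)={2,3,4,5} D(W)={1,3,4}: V {1,2,3,4}->{1,2}; Z {2,3,4,5}->{2,3}; W {1,3,4}->{3,4}
Constraint 4 (Z < W) on D(Z)={2,3} D(W)={3,4}: no change
So after all 4 constraints: D(V) = {1,2}

Answer: {1,2}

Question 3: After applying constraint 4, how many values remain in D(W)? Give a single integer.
Answer: 2

Derivation:
Constraint 1 (W + V = Z) on D(W)={1,3,4,5} D(V)={1,2,3,4,5} D(Z)={1,2,3,4,5}: W {1,3,4,5}->{1,3,4}; V {1,2,3,4,5}->{1,2,3,4}; Z {1,2,3,4,5}->{2,3,4,5}
Constraint 2 (V != W) on D(V)={1,2,3,4} D(W)={1,3,4}: no change
Constraint 3 (V + Z = W) on D(V)={1,2,3,4} D(Z)={2,3,4,5} D(W)={1,3,4}: V {1,2,3,4}->{1,2}; Z {2,3,4,5}->{2,3}; W {1,3,4}->{3,4}
Constraint 4 (Z < W) on D(Z)={2,3} D(W)={3,4}: no change
So after constraint 4: D(W)={3,4}, size = 2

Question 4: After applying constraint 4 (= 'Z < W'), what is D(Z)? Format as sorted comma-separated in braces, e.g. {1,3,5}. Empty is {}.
Constraint 1 (W + V = Z) on D(W)={1,3,4,5} D(V)={1,2,3,4,5} D(Z)={1,2,3,4,5}: W {1,3,4,5}->{1,3,4}; V {1,2,3,4,5}->{1,2,3,4}; Z {1,2,3,4,5}->{2,3,4,5}
Constraint 2 (V != W) on D(V)={1,2,3,4} D(W)={1,3,4}: no change
Constraint 3 (V + Z = W) on D(V)={1,2,3,4} D(Z)={2,3,4,5} D(W)={1,3,4}: V {1,2,3,4}->{1,2}; Z {2,3,4,5}->{2,3}; W {1,3,4}->{3,4}
Constraint 4 (Z < W) on D(Z)={2,3} D(W)={3,4}: no change
So after constraint 4: D(Z) = {2,3}

Answer: {2,3}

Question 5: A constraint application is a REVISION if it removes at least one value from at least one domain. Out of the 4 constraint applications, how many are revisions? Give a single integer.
Answer: 2

Derivation:
Constraint 1 (W + V = Z) on D(W)={1,3,4,5} D(V)={1,2,3,4,5} D(Z)={1,2,3,4,5}: W {1,3,4,5}->{1,3,4}; V {1,2,3,4,5}->{1,2,3,4}; Z {1,2,3,4,5}->{2,3,4,5} => REVISION
Constraint 2 (V != W) on D(V)={1,2,3,4} D(W)={1,3,4}: no change => not a revision
Constraint 3 (V + Z = W) on D(V)={1,2,3,4} D(Z)={2,3,4,5} D(W)={1,3,4}: V {1,2,3,4}->{1,2}; Z {2,3,4,5}->{2,3}; W {1,3,4}->{3,4} => REVISION
Constraint 4 (Z < W) on D(Z)={2,3} D(W)={3,4}: no change => not a revision
Total revisions = 2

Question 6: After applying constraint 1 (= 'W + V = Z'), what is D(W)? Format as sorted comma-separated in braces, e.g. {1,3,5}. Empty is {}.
Answer: {1,3,4}

Derivation:
Constraint 1 (W + V = Z) on D(W)={1,3,4,5} D(V)={1,2,3,4,5} D(Z)={1,2,3,4,5}: W {1,3,4,5}->{1,3,4}; V {1,2,3,4,5}->{1,2,3,4}; Z {1,2,3,4,5}->{2,3,4,5}
So after constraint 1: D(W) = {1,3,4}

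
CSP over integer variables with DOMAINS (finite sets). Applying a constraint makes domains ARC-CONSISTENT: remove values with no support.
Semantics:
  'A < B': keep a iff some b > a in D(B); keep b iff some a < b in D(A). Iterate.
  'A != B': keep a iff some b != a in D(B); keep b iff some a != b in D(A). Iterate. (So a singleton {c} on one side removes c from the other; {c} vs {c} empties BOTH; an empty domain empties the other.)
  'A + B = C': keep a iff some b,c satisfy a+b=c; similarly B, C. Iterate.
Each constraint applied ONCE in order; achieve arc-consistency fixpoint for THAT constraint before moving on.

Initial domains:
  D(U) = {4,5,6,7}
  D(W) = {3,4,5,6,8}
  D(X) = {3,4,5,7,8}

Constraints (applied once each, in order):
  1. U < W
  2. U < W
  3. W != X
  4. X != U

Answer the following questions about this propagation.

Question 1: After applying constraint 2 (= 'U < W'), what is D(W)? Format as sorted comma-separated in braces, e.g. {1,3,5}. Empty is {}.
Constraint 1 (U < W) on D(U)={4,5,6,7} D(W)={3,4,5,6,8}: W {3,4,5,6,8}->{5,6,8}
Constraint 2 (U < W) on D(U)={4,5,6,7} D(W)={5,6,8}: no change
So after constraint 2: D(W) = {5,6,8}

Answer: {5,6,8}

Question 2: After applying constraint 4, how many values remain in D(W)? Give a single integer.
Constraint 1 (U < W) on D(U)={4,5,6,7} D(W)={3,4,5,6,8}: W {3,4,5,6,8}->{5,6,8}
Constraint 2 (U < W) on D(U)={4,5,6,7} D(W)={5,6,8}: no change
Constraint 3 (W != X) on D(W)={5,6,8} D(X)={3,4,5,7,8}: no change
Constraint 4 (X != U) on D(X)={3,4,5,7,8} D(U)={4,5,6,7}: no change
So after constraint 4: D(W)={5,6,8}, size = 3

Answer: 3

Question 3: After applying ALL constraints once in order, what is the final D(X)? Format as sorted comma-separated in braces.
Constraint 1 (U < W) on D(U)={4,5,6,7} D(W)={3,4,5,6,8}: W {3,4,5,6,8}->{5,6,8}
Constraint 2 (U < W) on D(U)={4,5,6,7} D(W)={5,6,8}: no change
Constraint 3 (W != X) on D(W)={5,6,8} D(X)={3,4,5,7,8}: no change
Constraint 4 (X != U) on D(X)={3,4,5,7,8} D(U)={4,5,6,7}: no change
So after all 4 constraints: D(X) = {3,4,5,7,8}

Answer: {3,4,5,7,8}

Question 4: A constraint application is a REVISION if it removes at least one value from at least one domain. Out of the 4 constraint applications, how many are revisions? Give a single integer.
Answer: 1

Derivation:
Constraint 1 (U < W) on D(U)={4,5,6,7} D(W)={3,4,5,6,8}: W {3,4,5,6,8}->{5,6,8} => REVISION
Constraint 2 (U < W) on D(U)={4,5,6,7} D(W)={5,6,8}: no change => not a revision
Constraint 3 (W != X) on D(W)={5,6,8} D(X)={3,4,5,7,8}: no change => not a revision
Constraint 4 (X != U) on D(X)={3,4,5,7,8} D(U)={4,5,6,7}: no change => not a revision
Total revisions = 1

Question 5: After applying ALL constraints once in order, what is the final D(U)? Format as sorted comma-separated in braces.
Answer: {4,5,6,7}

Derivation:
Constraint 1 (U < W) on D(U)={4,5,6,7} D(W)={3,4,5,6,8}: W {3,4,5,6,8}->{5,6,8}
Constraint 2 (U < W) on D(U)={4,5,6,7} D(W)={5,6,8}: no change
Constraint 3 (W != X) on D(W)={5,6,8} D(X)={3,4,5,7,8}: no change
Constraint 4 (X != U) on D(X)={3,4,5,7,8} D(U)={4,5,6,7}: no change
So after all 4 constraints: D(U) = {4,5,6,7}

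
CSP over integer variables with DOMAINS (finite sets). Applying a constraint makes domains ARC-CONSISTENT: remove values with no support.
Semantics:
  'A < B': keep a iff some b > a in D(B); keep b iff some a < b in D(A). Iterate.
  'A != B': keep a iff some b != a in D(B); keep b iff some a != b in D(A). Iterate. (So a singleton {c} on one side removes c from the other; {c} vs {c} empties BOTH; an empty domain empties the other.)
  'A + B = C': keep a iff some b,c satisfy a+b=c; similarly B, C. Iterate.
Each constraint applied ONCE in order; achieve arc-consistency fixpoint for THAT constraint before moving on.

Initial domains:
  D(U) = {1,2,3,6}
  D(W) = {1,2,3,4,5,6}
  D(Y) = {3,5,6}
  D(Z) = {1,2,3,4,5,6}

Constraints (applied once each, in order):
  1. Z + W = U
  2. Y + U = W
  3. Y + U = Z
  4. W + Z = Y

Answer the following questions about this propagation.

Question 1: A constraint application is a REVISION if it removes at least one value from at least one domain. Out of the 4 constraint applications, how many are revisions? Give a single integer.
Constraint 1 (Z + W = U) on D(Z)={1,2,3,4,5,6} D(W)={1,2,3,4,5,6} D(U)={1,2,3,6}: Z {1,2,3,4,5,6}->{1,2,3,4,5}; W {1,2,3,4,5,6}->{1,2,3,4,5}; U {1,2,3,6}->{2,3,6} => REVISION
Constraint 2 (Y + U = W) on D(Y)={3,5,6} D(U)={2,3,6} D(W)={1,2,3,4,5}: Y {3,5,6}->{3}; U {2,3,6}->{2}; W {1,2,3,4,5}->{5} => REVISION
Constraint 3 (Y + U = Z) on D(Y)={3} D(U)={2} D(Z)={1,2,3,4,5}: Z {1,2,3,4,5}->{5} => REVISION
Constraint 4 (W + Z = Y) on D(W)={5} D(Z)={5} D(Y)={3}: W {5}->{}; Z {5}->{}; Y {3}->{} => REVISION
Total revisions = 4

Answer: 4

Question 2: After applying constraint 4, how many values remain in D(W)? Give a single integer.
Constraint 1 (Z + W = U) on D(Z)={1,2,3,4,5,6} D(W)={1,2,3,4,5,6} D(U)={1,2,3,6}: Z {1,2,3,4,5,6}->{1,2,3,4,5}; W {1,2,3,4,5,6}->{1,2,3,4,5}; U {1,2,3,6}->{2,3,6}
Constraint 2 (Y + U = W) on D(Y)={3,5,6} D(U)={2,3,6} D(W)={1,2,3,4,5}: Y {3,5,6}->{3}; U {2,3,6}->{2}; W {1,2,3,4,5}->{5}
Constraint 3 (Y + U = Z) on D(Y)={3} D(U)={2} D(Z)={1,2,3,4,5}: Z {1,2,3,4,5}->{5}
Constraint 4 (W + Z = Y) on D(W)={5} D(Z)={5} D(Y)={3}: W {5}->{}; Z {5}->{}; Y {3}->{}
So after constraint 4: D(W)={}, size = 0

Answer: 0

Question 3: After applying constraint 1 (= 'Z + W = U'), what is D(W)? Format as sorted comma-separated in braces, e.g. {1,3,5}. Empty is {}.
Answer: {1,2,3,4,5}

Derivation:
Constraint 1 (Z + W = U) on D(Z)={1,2,3,4,5,6} D(W)={1,2,3,4,5,6} D(U)={1,2,3,6}: Z {1,2,3,4,5,6}->{1,2,3,4,5}; W {1,2,3,4,5,6}->{1,2,3,4,5}; U {1,2,3,6}->{2,3,6}
So after constraint 1: D(W) = {1,2,3,4,5}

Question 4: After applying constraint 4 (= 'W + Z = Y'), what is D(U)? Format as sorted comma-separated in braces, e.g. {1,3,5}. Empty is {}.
Answer: {2}

Derivation:
Constraint 1 (Z + W = U) on D(Z)={1,2,3,4,5,6} D(W)={1,2,3,4,5,6} D(U)={1,2,3,6}: Z {1,2,3,4,5,6}->{1,2,3,4,5}; W {1,2,3,4,5,6}->{1,2,3,4,5}; U {1,2,3,6}->{2,3,6}
Constraint 2 (Y + U = W) on D(Y)={3,5,6} D(U)={2,3,6} D(W)={1,2,3,4,5}: Y {3,5,6}->{3}; U {2,3,6}->{2}; W {1,2,3,4,5}->{5}
Constraint 3 (Y + U = Z) on D(Y)={3} D(U)={2} D(Z)={1,2,3,4,5}: Z {1,2,3,4,5}->{5}
Constraint 4 (W + Z = Y) on D(W)={5} D(Z)={5} D(Y)={3}: W {5}->{}; Z {5}->{}; Y {3}->{}
So after constraint 4: D(U) = {2}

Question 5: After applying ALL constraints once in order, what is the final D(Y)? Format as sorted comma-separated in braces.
Constraint 1 (Z + W = U) on D(Z)={1,2,3,4,5,6} D(W)={1,2,3,4,5,6} D(U)={1,2,3,6}: Z {1,2,3,4,5,6}->{1,2,3,4,5}; W {1,2,3,4,5,6}->{1,2,3,4,5}; U {1,2,3,6}->{2,3,6}
Constraint 2 (Y + U = W) on D(Y)={3,5,6} D(U)={2,3,6} D(W)={1,2,3,4,5}: Y {3,5,6}->{3}; U {2,3,6}->{2}; W {1,2,3,4,5}->{5}
Constraint 3 (Y + U = Z) on D(Y)={3} D(U)={2} D(Z)={1,2,3,4,5}: Z {1,2,3,4,5}->{5}
Constraint 4 (W + Z = Y) on D(W)={5} D(Z)={5} D(Y)={3}: W {5}->{}; Z {5}->{}; Y {3}->{}
So after all 4 constraints: D(Y) = {}

Answer: {}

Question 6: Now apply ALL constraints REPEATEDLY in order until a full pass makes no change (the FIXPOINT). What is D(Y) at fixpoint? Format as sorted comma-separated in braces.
Answer: {}

Derivation:
pass 0 (initial): D(Y)={3,5,6}
pass 1: U {1,2,3,6}->{2}; W {1,2,3,4,5,6}->{}; Y {3,5,6}->{}; Z {1,2,3,4,5,6}->{}
pass 2: U {2}->{}
pass 3: no change
Fixpoint after 3 passes: D(Y) = {}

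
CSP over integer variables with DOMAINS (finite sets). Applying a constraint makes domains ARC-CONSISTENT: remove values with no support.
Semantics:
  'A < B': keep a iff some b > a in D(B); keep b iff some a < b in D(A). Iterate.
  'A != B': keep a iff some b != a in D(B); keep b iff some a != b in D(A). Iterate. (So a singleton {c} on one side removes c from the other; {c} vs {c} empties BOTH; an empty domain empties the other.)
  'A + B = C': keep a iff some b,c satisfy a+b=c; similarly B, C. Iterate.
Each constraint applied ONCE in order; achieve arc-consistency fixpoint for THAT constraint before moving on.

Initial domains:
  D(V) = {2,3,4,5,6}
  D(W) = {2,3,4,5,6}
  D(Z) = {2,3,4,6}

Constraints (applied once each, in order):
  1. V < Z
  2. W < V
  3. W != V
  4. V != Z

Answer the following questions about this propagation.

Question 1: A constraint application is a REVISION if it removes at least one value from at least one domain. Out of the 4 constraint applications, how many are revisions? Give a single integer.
Constraint 1 (V < Z) on D(V)={2,3,4,5,6} D(Z)={2,3,4,6}: V {2,3,4,5,6}->{2,3,4,5}; Z {2,3,4,6}->{3,4,6} => REVISION
Constraint 2 (W < V) on D(W)={2,3,4,5,6} D(V)={2,3,4,5}: W {2,3,4,5,6}->{2,3,4}; V {2,3,4,5}->{3,4,5} => REVISION
Constraint 3 (W != V) on D(W)={2,3,4} D(V)={3,4,5}: no change => not a revision
Constraint 4 (V != Z) on D(V)={3,4,5} D(Z)={3,4,6}: no change => not a revision
Total revisions = 2

Answer: 2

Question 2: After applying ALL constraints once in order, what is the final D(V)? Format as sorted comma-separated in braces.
Answer: {3,4,5}

Derivation:
Constraint 1 (V < Z) on D(V)={2,3,4,5,6} D(Z)={2,3,4,6}: V {2,3,4,5,6}->{2,3,4,5}; Z {2,3,4,6}->{3,4,6}
Constraint 2 (W < V) on D(W)={2,3,4,5,6} D(V)={2,3,4,5}: W {2,3,4,5,6}->{2,3,4}; V {2,3,4,5}->{3,4,5}
Constraint 3 (W != V) on D(W)={2,3,4} D(V)={3,4,5}: no change
Constraint 4 (V != Z) on D(V)={3,4,5} D(Z)={3,4,6}: no change
So after all 4 constraints: D(V) = {3,4,5}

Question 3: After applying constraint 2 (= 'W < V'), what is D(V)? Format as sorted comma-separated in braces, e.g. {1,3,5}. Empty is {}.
Answer: {3,4,5}

Derivation:
Constraint 1 (V < Z) on D(V)={2,3,4,5,6} D(Z)={2,3,4,6}: V {2,3,4,5,6}->{2,3,4,5}; Z {2,3,4,6}->{3,4,6}
Constraint 2 (W < V) on D(W)={2,3,4,5,6} D(V)={2,3,4,5}: W {2,3,4,5,6}->{2,3,4}; V {2,3,4,5}->{3,4,5}
So after constraint 2: D(V) = {3,4,5}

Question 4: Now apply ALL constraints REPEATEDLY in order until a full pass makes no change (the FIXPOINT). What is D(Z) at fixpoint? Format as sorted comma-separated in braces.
Answer: {4,6}

Derivation:
pass 0 (initial): D(Z)={2,3,4,6}
pass 1: V {2,3,4,5,6}->{3,4,5}; W {2,3,4,5,6}->{2,3,4}; Z {2,3,4,6}->{3,4,6}
pass 2: Z {3,4,6}->{4,6}
pass 3: no change
Fixpoint after 3 passes: D(Z) = {4,6}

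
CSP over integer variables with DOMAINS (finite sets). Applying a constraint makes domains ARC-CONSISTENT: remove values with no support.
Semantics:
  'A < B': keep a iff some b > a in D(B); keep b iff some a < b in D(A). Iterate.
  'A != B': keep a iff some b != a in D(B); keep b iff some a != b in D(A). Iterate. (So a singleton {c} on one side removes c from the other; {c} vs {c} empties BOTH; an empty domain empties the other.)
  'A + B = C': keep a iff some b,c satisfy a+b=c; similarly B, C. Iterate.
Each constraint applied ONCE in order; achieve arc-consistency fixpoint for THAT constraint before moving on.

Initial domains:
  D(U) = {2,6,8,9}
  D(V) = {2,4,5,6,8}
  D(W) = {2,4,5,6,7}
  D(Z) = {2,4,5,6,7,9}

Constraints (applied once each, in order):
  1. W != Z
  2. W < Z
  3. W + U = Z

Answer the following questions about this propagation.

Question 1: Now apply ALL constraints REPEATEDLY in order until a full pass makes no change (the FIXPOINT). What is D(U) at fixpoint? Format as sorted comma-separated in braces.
Answer: {2}

Derivation:
pass 0 (initial): D(U)={2,6,8,9}
pass 1: U {2,6,8,9}->{2}; W {2,4,5,6,7}->{2,4,5,7}; Z {2,4,5,6,7,9}->{4,6,7,9}
pass 2: no change
Fixpoint after 2 passes: D(U) = {2}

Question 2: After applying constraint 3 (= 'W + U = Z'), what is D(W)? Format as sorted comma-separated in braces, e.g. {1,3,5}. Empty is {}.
Answer: {2,4,5,7}

Derivation:
Constraint 1 (W != Z) on D(W)={2,4,5,6,7} D(Z)={2,4,5,6,7,9}: no change
Constraint 2 (W < Z) on D(W)={2,4,5,6,7} D(Z)={2,4,5,6,7,9}: Z {2,4,5,6,7,9}->{4,5,6,7,9}
Constraint 3 (W + U = Z) on D(W)={2,4,5,6,7} D(U)={2,6,8,9} D(Z)={4,5,6,7,9}: W {2,4,5,6,7}->{2,4,5,7}; U {2,6,8,9}->{2}; Z {4,5,6,7,9}->{4,6,7,9}
So after constraint 3: D(W) = {2,4,5,7}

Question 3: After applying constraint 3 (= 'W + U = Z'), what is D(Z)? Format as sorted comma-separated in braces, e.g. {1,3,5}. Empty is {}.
Constraint 1 (W != Z) on D(W)={2,4,5,6,7} D(Z)={2,4,5,6,7,9}: no change
Constraint 2 (W < Z) on D(W)={2,4,5,6,7} D(Z)={2,4,5,6,7,9}: Z {2,4,5,6,7,9}->{4,5,6,7,9}
Constraint 3 (W + U = Z) on D(W)={2,4,5,6,7} D(U)={2,6,8,9} D(Z)={4,5,6,7,9}: W {2,4,5,6,7}->{2,4,5,7}; U {2,6,8,9}->{2}; Z {4,5,6,7,9}->{4,6,7,9}
So after constraint 3: D(Z) = {4,6,7,9}

Answer: {4,6,7,9}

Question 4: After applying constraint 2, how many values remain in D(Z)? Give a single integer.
Answer: 5

Derivation:
Constraint 1 (W != Z) on D(W)={2,4,5,6,7} D(Z)={2,4,5,6,7,9}: no change
Constraint 2 (W < Z) on D(W)={2,4,5,6,7} D(Z)={2,4,5,6,7,9}: Z {2,4,5,6,7,9}->{4,5,6,7,9}
So after constraint 2: D(Z)={4,5,6,7,9}, size = 5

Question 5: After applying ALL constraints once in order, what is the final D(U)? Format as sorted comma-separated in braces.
Answer: {2}

Derivation:
Constraint 1 (W != Z) on D(W)={2,4,5,6,7} D(Z)={2,4,5,6,7,9}: no change
Constraint 2 (W < Z) on D(W)={2,4,5,6,7} D(Z)={2,4,5,6,7,9}: Z {2,4,5,6,7,9}->{4,5,6,7,9}
Constraint 3 (W + U = Z) on D(W)={2,4,5,6,7} D(U)={2,6,8,9} D(Z)={4,5,6,7,9}: W {2,4,5,6,7}->{2,4,5,7}; U {2,6,8,9}->{2}; Z {4,5,6,7,9}->{4,6,7,9}
So after all 3 constraints: D(U) = {2}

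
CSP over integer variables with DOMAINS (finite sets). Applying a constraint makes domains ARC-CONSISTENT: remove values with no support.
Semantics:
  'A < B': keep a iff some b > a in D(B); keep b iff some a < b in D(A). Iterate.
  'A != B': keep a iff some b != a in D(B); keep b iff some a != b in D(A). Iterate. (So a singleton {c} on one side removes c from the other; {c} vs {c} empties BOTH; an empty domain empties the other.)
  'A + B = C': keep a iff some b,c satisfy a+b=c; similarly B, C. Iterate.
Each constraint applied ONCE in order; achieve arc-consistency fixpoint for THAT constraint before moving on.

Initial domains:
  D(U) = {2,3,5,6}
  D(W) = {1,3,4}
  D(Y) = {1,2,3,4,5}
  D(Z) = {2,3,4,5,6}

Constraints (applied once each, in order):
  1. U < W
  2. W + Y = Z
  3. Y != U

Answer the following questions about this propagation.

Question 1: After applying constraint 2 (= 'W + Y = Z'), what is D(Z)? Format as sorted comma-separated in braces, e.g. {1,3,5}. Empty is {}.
Constraint 1 (U < W) on D(U)={2,3,5,6} D(W)={1,3,4}: U {2,3,5,6}->{2,3}; W {1,3,4}->{3,4}
Constraint 2 (W + Y = Z) on D(W)={3,4} D(Y)={1,2,3,4,5} D(Z)={2,3,4,5,6}: Y {1,2,3,4,5}->{1,2,3}; Z {2,3,4,5,6}->{4,5,6}
So after constraint 2: D(Z) = {4,5,6}

Answer: {4,5,6}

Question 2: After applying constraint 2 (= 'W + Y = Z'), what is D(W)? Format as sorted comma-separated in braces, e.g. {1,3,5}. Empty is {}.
Constraint 1 (U < W) on D(U)={2,3,5,6} D(W)={1,3,4}: U {2,3,5,6}->{2,3}; W {1,3,4}->{3,4}
Constraint 2 (W + Y = Z) on D(W)={3,4} D(Y)={1,2,3,4,5} D(Z)={2,3,4,5,6}: Y {1,2,3,4,5}->{1,2,3}; Z {2,3,4,5,6}->{4,5,6}
So after constraint 2: D(W) = {3,4}

Answer: {3,4}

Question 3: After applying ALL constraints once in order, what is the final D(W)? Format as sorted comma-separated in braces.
Constraint 1 (U < W) on D(U)={2,3,5,6} D(W)={1,3,4}: U {2,3,5,6}->{2,3}; W {1,3,4}->{3,4}
Constraint 2 (W + Y = Z) on D(W)={3,4} D(Y)={1,2,3,4,5} D(Z)={2,3,4,5,6}: Y {1,2,3,4,5}->{1,2,3}; Z {2,3,4,5,6}->{4,5,6}
Constraint 3 (Y != U) on D(Y)={1,2,3} D(U)={2,3}: no change
So after all 3 constraints: D(W) = {3,4}

Answer: {3,4}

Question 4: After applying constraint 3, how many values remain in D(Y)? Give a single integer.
Constraint 1 (U < W) on D(U)={2,3,5,6} D(W)={1,3,4}: U {2,3,5,6}->{2,3}; W {1,3,4}->{3,4}
Constraint 2 (W + Y = Z) on D(W)={3,4} D(Y)={1,2,3,4,5} D(Z)={2,3,4,5,6}: Y {1,2,3,4,5}->{1,2,3}; Z {2,3,4,5,6}->{4,5,6}
Constraint 3 (Y != U) on D(Y)={1,2,3} D(U)={2,3}: no change
So after constraint 3: D(Y)={1,2,3}, size = 3

Answer: 3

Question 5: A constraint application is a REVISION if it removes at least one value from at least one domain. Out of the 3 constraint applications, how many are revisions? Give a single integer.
Answer: 2

Derivation:
Constraint 1 (U < W) on D(U)={2,3,5,6} D(W)={1,3,4}: U {2,3,5,6}->{2,3}; W {1,3,4}->{3,4} => REVISION
Constraint 2 (W + Y = Z) on D(W)={3,4} D(Y)={1,2,3,4,5} D(Z)={2,3,4,5,6}: Y {1,2,3,4,5}->{1,2,3}; Z {2,3,4,5,6}->{4,5,6} => REVISION
Constraint 3 (Y != U) on D(Y)={1,2,3} D(U)={2,3}: no change => not a revision
Total revisions = 2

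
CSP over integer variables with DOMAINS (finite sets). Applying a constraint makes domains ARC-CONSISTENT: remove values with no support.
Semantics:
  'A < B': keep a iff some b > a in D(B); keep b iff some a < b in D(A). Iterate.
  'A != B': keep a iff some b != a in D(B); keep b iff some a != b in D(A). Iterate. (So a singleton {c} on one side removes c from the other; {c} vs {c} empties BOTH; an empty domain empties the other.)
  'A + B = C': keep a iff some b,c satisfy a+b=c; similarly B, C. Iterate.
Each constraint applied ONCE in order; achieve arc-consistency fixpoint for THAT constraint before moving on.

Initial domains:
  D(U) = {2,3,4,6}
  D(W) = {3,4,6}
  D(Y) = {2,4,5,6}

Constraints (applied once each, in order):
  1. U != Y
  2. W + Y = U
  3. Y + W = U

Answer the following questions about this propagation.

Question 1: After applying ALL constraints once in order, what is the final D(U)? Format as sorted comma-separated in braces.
Answer: {6}

Derivation:
Constraint 1 (U != Y) on D(U)={2,3,4,6} D(Y)={2,4,5,6}: no change
Constraint 2 (W + Y = U) on D(W)={3,4,6} D(Y)={2,4,5,6} D(U)={2,3,4,6}: W {3,4,6}->{4}; Y {2,4,5,6}->{2}; U {2,3,4,6}->{6}
Constraint 3 (Y + W = U) on D(Y)={2} D(W)={4} D(U)={6}: no change
So after all 3 constraints: D(U) = {6}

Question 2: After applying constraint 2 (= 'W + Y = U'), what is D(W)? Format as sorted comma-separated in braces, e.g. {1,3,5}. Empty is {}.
Constraint 1 (U != Y) on D(U)={2,3,4,6} D(Y)={2,4,5,6}: no change
Constraint 2 (W + Y = U) on D(W)={3,4,6} D(Y)={2,4,5,6} D(U)={2,3,4,6}: W {3,4,6}->{4}; Y {2,4,5,6}->{2}; U {2,3,4,6}->{6}
So after constraint 2: D(W) = {4}

Answer: {4}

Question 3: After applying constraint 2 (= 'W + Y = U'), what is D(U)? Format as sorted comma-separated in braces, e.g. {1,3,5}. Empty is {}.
Answer: {6}

Derivation:
Constraint 1 (U != Y) on D(U)={2,3,4,6} D(Y)={2,4,5,6}: no change
Constraint 2 (W + Y = U) on D(W)={3,4,6} D(Y)={2,4,5,6} D(U)={2,3,4,6}: W {3,4,6}->{4}; Y {2,4,5,6}->{2}; U {2,3,4,6}->{6}
So after constraint 2: D(U) = {6}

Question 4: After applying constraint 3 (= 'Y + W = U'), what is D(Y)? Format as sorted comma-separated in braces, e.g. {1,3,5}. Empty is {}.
Answer: {2}

Derivation:
Constraint 1 (U != Y) on D(U)={2,3,4,6} D(Y)={2,4,5,6}: no change
Constraint 2 (W + Y = U) on D(W)={3,4,6} D(Y)={2,4,5,6} D(U)={2,3,4,6}: W {3,4,6}->{4}; Y {2,4,5,6}->{2}; U {2,3,4,6}->{6}
Constraint 3 (Y + W = U) on D(Y)={2} D(W)={4} D(U)={6}: no change
So after constraint 3: D(Y) = {2}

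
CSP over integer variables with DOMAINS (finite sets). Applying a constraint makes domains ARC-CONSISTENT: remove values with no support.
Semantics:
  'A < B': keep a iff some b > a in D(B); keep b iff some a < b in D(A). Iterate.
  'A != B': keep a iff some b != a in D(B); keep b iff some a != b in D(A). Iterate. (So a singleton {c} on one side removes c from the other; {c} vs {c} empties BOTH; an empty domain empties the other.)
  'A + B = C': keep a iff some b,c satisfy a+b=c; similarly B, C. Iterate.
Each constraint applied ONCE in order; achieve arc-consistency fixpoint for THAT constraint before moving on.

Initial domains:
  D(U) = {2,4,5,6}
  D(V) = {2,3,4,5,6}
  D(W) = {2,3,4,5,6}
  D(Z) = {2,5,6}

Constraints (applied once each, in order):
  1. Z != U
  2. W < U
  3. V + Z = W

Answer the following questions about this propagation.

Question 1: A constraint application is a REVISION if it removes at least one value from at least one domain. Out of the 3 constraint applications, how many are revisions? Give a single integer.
Answer: 2

Derivation:
Constraint 1 (Z != U) on D(Z)={2,5,6} D(U)={2,4,5,6}: no change => not a revision
Constraint 2 (W < U) on D(W)={2,3,4,5,6} D(U)={2,4,5,6}: W {2,3,4,5,6}->{2,3,4,5}; U {2,4,5,6}->{4,5,6} => REVISION
Constraint 3 (V + Z = W) on D(V)={2,3,4,5,6} D(Z)={2,5,6} D(W)={2,3,4,5}: V {2,3,4,5,6}->{2,3}; Z {2,5,6}->{2}; W {2,3,4,5}->{4,5} => REVISION
Total revisions = 2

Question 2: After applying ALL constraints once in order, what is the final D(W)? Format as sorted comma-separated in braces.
Answer: {4,5}

Derivation:
Constraint 1 (Z != U) on D(Z)={2,5,6} D(U)={2,4,5,6}: no change
Constraint 2 (W < U) on D(W)={2,3,4,5,6} D(U)={2,4,5,6}: W {2,3,4,5,6}->{2,3,4,5}; U {2,4,5,6}->{4,5,6}
Constraint 3 (V + Z = W) on D(V)={2,3,4,5,6} D(Z)={2,5,6} D(W)={2,3,4,5}: V {2,3,4,5,6}->{2,3}; Z {2,5,6}->{2}; W {2,3,4,5}->{4,5}
So after all 3 constraints: D(W) = {4,5}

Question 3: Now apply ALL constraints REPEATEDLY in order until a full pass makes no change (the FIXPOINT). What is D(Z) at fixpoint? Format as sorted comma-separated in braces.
pass 0 (initial): D(Z)={2,5,6}
pass 1: U {2,4,5,6}->{4,5,6}; V {2,3,4,5,6}->{2,3}; W {2,3,4,5,6}->{4,5}; Z {2,5,6}->{2}
pass 2: U {4,5,6}->{5,6}
pass 3: no change
Fixpoint after 3 passes: D(Z) = {2}

Answer: {2}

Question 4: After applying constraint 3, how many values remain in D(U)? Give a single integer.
Constraint 1 (Z != U) on D(Z)={2,5,6} D(U)={2,4,5,6}: no change
Constraint 2 (W < U) on D(W)={2,3,4,5,6} D(U)={2,4,5,6}: W {2,3,4,5,6}->{2,3,4,5}; U {2,4,5,6}->{4,5,6}
Constraint 3 (V + Z = W) on D(V)={2,3,4,5,6} D(Z)={2,5,6} D(W)={2,3,4,5}: V {2,3,4,5,6}->{2,3}; Z {2,5,6}->{2}; W {2,3,4,5}->{4,5}
So after constraint 3: D(U)={4,5,6}, size = 3

Answer: 3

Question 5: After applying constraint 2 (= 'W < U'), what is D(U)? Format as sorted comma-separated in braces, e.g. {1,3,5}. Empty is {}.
Constraint 1 (Z != U) on D(Z)={2,5,6} D(U)={2,4,5,6}: no change
Constraint 2 (W < U) on D(W)={2,3,4,5,6} D(U)={2,4,5,6}: W {2,3,4,5,6}->{2,3,4,5}; U {2,4,5,6}->{4,5,6}
So after constraint 2: D(U) = {4,5,6}

Answer: {4,5,6}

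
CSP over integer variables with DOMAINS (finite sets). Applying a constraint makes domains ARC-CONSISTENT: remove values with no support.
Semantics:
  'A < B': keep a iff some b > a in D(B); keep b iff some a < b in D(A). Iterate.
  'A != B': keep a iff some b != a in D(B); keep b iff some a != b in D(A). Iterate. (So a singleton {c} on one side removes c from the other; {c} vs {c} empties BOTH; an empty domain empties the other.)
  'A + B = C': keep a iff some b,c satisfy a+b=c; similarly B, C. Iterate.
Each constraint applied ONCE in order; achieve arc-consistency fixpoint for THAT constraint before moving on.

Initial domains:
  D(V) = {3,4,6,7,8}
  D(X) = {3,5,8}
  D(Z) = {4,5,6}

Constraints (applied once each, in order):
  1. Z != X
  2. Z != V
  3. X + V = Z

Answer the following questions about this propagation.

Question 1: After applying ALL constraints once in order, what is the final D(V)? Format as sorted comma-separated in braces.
Constraint 1 (Z != X) on D(Z)={4,5,6} D(X)={3,5,8}: no change
Constraint 2 (Z != V) on D(Z)={4,5,6} D(V)={3,4,6,7,8}: no change
Constraint 3 (X + V = Z) on D(X)={3,5,8} D(V)={3,4,6,7,8} D(Z)={4,5,6}: X {3,5,8}->{3}; V {3,4,6,7,8}->{3}; Z {4,5,6}->{6}
So after all 3 constraints: D(V) = {3}

Answer: {3}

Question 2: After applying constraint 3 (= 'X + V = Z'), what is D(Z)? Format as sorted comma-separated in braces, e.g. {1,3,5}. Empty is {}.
Answer: {6}

Derivation:
Constraint 1 (Z != X) on D(Z)={4,5,6} D(X)={3,5,8}: no change
Constraint 2 (Z != V) on D(Z)={4,5,6} D(V)={3,4,6,7,8}: no change
Constraint 3 (X + V = Z) on D(X)={3,5,8} D(V)={3,4,6,7,8} D(Z)={4,5,6}: X {3,5,8}->{3}; V {3,4,6,7,8}->{3}; Z {4,5,6}->{6}
So after constraint 3: D(Z) = {6}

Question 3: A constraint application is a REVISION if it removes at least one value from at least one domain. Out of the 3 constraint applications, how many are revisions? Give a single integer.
Constraint 1 (Z != X) on D(Z)={4,5,6} D(X)={3,5,8}: no change => not a revision
Constraint 2 (Z != V) on D(Z)={4,5,6} D(V)={3,4,6,7,8}: no change => not a revision
Constraint 3 (X + V = Z) on D(X)={3,5,8} D(V)={3,4,6,7,8} D(Z)={4,5,6}: X {3,5,8}->{3}; V {3,4,6,7,8}->{3}; Z {4,5,6}->{6} => REVISION
Total revisions = 1

Answer: 1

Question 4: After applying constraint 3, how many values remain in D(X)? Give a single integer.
Answer: 1

Derivation:
Constraint 1 (Z != X) on D(Z)={4,5,6} D(X)={3,5,8}: no change
Constraint 2 (Z != V) on D(Z)={4,5,6} D(V)={3,4,6,7,8}: no change
Constraint 3 (X + V = Z) on D(X)={3,5,8} D(V)={3,4,6,7,8} D(Z)={4,5,6}: X {3,5,8}->{3}; V {3,4,6,7,8}->{3}; Z {4,5,6}->{6}
So after constraint 3: D(X)={3}, size = 1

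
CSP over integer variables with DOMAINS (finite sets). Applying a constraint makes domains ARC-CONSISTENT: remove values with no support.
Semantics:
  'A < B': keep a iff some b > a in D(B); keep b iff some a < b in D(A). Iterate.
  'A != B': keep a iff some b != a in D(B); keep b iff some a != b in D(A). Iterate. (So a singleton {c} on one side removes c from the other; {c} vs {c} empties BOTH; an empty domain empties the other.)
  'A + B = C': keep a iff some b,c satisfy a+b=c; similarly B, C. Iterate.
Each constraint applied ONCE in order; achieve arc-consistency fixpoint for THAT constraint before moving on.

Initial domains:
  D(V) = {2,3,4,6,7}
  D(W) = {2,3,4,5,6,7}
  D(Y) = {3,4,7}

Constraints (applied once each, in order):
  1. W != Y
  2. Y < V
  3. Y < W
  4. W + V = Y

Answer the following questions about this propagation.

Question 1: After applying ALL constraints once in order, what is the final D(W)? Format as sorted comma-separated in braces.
Answer: {}

Derivation:
Constraint 1 (W != Y) on D(W)={2,3,4,5,6,7} D(Y)={3,4,7}: no change
Constraint 2 (Y < V) on D(Y)={3,4,7} D(V)={2,3,4,6,7}: Y {3,4,7}->{3,4}; V {2,3,4,6,7}->{4,6,7}
Constraint 3 (Y < W) on D(Y)={3,4} D(W)={2,3,4,5,6,7}: W {2,3,4,5,6,7}->{4,5,6,7}
Constraint 4 (W + V = Y) on D(W)={4,5,6,7} D(V)={4,6,7} D(Y)={3,4}: W {4,5,6,7}->{}; V {4,6,7}->{}; Y {3,4}->{}
So after all 4 constraints: D(W) = {}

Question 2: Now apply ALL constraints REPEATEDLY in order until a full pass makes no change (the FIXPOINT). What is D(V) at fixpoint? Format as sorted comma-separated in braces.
pass 0 (initial): D(V)={2,3,4,6,7}
pass 1: V {2,3,4,6,7}->{}; W {2,3,4,5,6,7}->{}; Y {3,4,7}->{}
pass 2: no change
Fixpoint after 2 passes: D(V) = {}

Answer: {}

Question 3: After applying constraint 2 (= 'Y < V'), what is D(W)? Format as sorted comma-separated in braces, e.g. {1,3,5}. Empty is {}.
Answer: {2,3,4,5,6,7}

Derivation:
Constraint 1 (W != Y) on D(W)={2,3,4,5,6,7} D(Y)={3,4,7}: no change
Constraint 2 (Y < V) on D(Y)={3,4,7} D(V)={2,3,4,6,7}: Y {3,4,7}->{3,4}; V {2,3,4,6,7}->{4,6,7}
So after constraint 2: D(W) = {2,3,4,5,6,7}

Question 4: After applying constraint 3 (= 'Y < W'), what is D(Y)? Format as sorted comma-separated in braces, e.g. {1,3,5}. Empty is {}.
Constraint 1 (W != Y) on D(W)={2,3,4,5,6,7} D(Y)={3,4,7}: no change
Constraint 2 (Y < V) on D(Y)={3,4,7} D(V)={2,3,4,6,7}: Y {3,4,7}->{3,4}; V {2,3,4,6,7}->{4,6,7}
Constraint 3 (Y < W) on D(Y)={3,4} D(W)={2,3,4,5,6,7}: W {2,3,4,5,6,7}->{4,5,6,7}
So after constraint 3: D(Y) = {3,4}

Answer: {3,4}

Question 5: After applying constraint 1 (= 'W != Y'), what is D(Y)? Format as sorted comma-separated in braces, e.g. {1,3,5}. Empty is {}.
Constraint 1 (W != Y) on D(W)={2,3,4,5,6,7} D(Y)={3,4,7}: no change
So after constraint 1: D(Y) = {3,4,7}

Answer: {3,4,7}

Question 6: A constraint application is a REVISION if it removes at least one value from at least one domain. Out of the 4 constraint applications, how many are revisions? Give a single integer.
Constraint 1 (W != Y) on D(W)={2,3,4,5,6,7} D(Y)={3,4,7}: no change => not a revision
Constraint 2 (Y < V) on D(Y)={3,4,7} D(V)={2,3,4,6,7}: Y {3,4,7}->{3,4}; V {2,3,4,6,7}->{4,6,7} => REVISION
Constraint 3 (Y < W) on D(Y)={3,4} D(W)={2,3,4,5,6,7}: W {2,3,4,5,6,7}->{4,5,6,7} => REVISION
Constraint 4 (W + V = Y) on D(W)={4,5,6,7} D(V)={4,6,7} D(Y)={3,4}: W {4,5,6,7}->{}; V {4,6,7}->{}; Y {3,4}->{} => REVISION
Total revisions = 3

Answer: 3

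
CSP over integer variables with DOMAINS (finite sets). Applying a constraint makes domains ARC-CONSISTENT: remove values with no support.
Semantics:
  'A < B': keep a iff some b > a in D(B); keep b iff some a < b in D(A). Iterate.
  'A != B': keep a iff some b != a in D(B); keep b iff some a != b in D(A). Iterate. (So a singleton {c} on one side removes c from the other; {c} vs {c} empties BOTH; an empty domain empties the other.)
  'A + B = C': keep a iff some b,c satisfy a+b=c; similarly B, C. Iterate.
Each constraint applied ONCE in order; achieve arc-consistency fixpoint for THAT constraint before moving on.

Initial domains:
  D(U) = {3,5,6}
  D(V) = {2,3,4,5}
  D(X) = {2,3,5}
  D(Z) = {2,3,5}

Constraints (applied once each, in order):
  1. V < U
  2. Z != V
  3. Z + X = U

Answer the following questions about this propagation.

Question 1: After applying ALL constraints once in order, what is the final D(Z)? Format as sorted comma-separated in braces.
Constraint 1 (V < U) on D(V)={2,3,4,5} D(U)={3,5,6}: no change
Constraint 2 (Z != V) on D(Z)={2,3,5} D(V)={2,3,4,5}: no change
Constraint 3 (Z + X = U) on D(Z)={2,3,5} D(X)={2,3,5} D(U)={3,5,6}: Z {2,3,5}->{2,3}; X {2,3,5}->{2,3}; U {3,5,6}->{5,6}
So after all 3 constraints: D(Z) = {2,3}

Answer: {2,3}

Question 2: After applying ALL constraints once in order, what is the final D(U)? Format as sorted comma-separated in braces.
Answer: {5,6}

Derivation:
Constraint 1 (V < U) on D(V)={2,3,4,5} D(U)={3,5,6}: no change
Constraint 2 (Z != V) on D(Z)={2,3,5} D(V)={2,3,4,5}: no change
Constraint 3 (Z + X = U) on D(Z)={2,3,5} D(X)={2,3,5} D(U)={3,5,6}: Z {2,3,5}->{2,3}; X {2,3,5}->{2,3}; U {3,5,6}->{5,6}
So after all 3 constraints: D(U) = {5,6}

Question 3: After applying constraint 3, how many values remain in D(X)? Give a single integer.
Constraint 1 (V < U) on D(V)={2,3,4,5} D(U)={3,5,6}: no change
Constraint 2 (Z != V) on D(Z)={2,3,5} D(V)={2,3,4,5}: no change
Constraint 3 (Z + X = U) on D(Z)={2,3,5} D(X)={2,3,5} D(U)={3,5,6}: Z {2,3,5}->{2,3}; X {2,3,5}->{2,3}; U {3,5,6}->{5,6}
So after constraint 3: D(X)={2,3}, size = 2

Answer: 2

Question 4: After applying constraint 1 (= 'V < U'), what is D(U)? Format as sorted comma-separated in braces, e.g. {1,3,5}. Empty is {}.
Constraint 1 (V < U) on D(V)={2,3,4,5} D(U)={3,5,6}: no change
So after constraint 1: D(U) = {3,5,6}

Answer: {3,5,6}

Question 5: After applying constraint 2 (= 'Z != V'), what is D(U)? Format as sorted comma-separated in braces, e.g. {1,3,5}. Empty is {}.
Answer: {3,5,6}

Derivation:
Constraint 1 (V < U) on D(V)={2,3,4,5} D(U)={3,5,6}: no change
Constraint 2 (Z != V) on D(Z)={2,3,5} D(V)={2,3,4,5}: no change
So after constraint 2: D(U) = {3,5,6}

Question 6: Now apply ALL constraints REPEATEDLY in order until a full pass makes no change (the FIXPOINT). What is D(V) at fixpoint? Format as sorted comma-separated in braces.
Answer: {2,3,4,5}

Derivation:
pass 0 (initial): D(V)={2,3,4,5}
pass 1: U {3,5,6}->{5,6}; X {2,3,5}->{2,3}; Z {2,3,5}->{2,3}
pass 2: no change
Fixpoint after 2 passes: D(V) = {2,3,4,5}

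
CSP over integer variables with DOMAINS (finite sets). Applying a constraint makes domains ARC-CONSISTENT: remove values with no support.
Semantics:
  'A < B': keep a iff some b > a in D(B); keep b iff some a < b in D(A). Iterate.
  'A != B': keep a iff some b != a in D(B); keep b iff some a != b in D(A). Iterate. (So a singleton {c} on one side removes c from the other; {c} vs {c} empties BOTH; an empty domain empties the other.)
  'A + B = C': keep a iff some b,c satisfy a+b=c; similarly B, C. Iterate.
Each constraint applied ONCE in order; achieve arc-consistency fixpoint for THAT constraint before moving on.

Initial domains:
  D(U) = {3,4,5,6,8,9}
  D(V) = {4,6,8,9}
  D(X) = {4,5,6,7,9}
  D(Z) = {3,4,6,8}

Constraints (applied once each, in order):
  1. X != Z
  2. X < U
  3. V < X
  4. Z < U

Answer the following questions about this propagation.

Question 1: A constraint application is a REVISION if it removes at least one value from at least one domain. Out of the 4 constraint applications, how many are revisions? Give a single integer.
Answer: 2

Derivation:
Constraint 1 (X != Z) on D(X)={4,5,6,7,9} D(Z)={3,4,6,8}: no change => not a revision
Constraint 2 (X < U) on D(X)={4,5,6,7,9} D(U)={3,4,5,6,8,9}: X {4,5,6,7,9}->{4,5,6,7}; U {3,4,5,6,8,9}->{5,6,8,9} => REVISION
Constraint 3 (V < X) on D(V)={4,6,8,9} D(X)={4,5,6,7}: V {4,6,8,9}->{4,6}; X {4,5,6,7}->{5,6,7} => REVISION
Constraint 4 (Z < U) on D(Z)={3,4,6,8} D(U)={5,6,8,9}: no change => not a revision
Total revisions = 2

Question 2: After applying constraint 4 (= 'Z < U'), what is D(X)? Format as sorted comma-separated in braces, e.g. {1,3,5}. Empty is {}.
Constraint 1 (X != Z) on D(X)={4,5,6,7,9} D(Z)={3,4,6,8}: no change
Constraint 2 (X < U) on D(X)={4,5,6,7,9} D(U)={3,4,5,6,8,9}: X {4,5,6,7,9}->{4,5,6,7}; U {3,4,5,6,8,9}->{5,6,8,9}
Constraint 3 (V < X) on D(V)={4,6,8,9} D(X)={4,5,6,7}: V {4,6,8,9}->{4,6}; X {4,5,6,7}->{5,6,7}
Constraint 4 (Z < U) on D(Z)={3,4,6,8} D(U)={5,6,8,9}: no change
So after constraint 4: D(X) = {5,6,7}

Answer: {5,6,7}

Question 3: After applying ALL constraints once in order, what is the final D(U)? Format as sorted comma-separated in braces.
Answer: {5,6,8,9}

Derivation:
Constraint 1 (X != Z) on D(X)={4,5,6,7,9} D(Z)={3,4,6,8}: no change
Constraint 2 (X < U) on D(X)={4,5,6,7,9} D(U)={3,4,5,6,8,9}: X {4,5,6,7,9}->{4,5,6,7}; U {3,4,5,6,8,9}->{5,6,8,9}
Constraint 3 (V < X) on D(V)={4,6,8,9} D(X)={4,5,6,7}: V {4,6,8,9}->{4,6}; X {4,5,6,7}->{5,6,7}
Constraint 4 (Z < U) on D(Z)={3,4,6,8} D(U)={5,6,8,9}: no change
So after all 4 constraints: D(U) = {5,6,8,9}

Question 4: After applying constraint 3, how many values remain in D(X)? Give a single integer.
Constraint 1 (X != Z) on D(X)={4,5,6,7,9} D(Z)={3,4,6,8}: no change
Constraint 2 (X < U) on D(X)={4,5,6,7,9} D(U)={3,4,5,6,8,9}: X {4,5,6,7,9}->{4,5,6,7}; U {3,4,5,6,8,9}->{5,6,8,9}
Constraint 3 (V < X) on D(V)={4,6,8,9} D(X)={4,5,6,7}: V {4,6,8,9}->{4,6}; X {4,5,6,7}->{5,6,7}
So after constraint 3: D(X)={5,6,7}, size = 3

Answer: 3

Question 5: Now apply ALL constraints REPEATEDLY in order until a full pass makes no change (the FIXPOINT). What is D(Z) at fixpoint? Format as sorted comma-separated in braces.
Answer: {3,4,6,8}

Derivation:
pass 0 (initial): D(Z)={3,4,6,8}
pass 1: U {3,4,5,6,8,9}->{5,6,8,9}; V {4,6,8,9}->{4,6}; X {4,5,6,7,9}->{5,6,7}
pass 2: U {5,6,8,9}->{6,8,9}
pass 3: no change
Fixpoint after 3 passes: D(Z) = {3,4,6,8}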